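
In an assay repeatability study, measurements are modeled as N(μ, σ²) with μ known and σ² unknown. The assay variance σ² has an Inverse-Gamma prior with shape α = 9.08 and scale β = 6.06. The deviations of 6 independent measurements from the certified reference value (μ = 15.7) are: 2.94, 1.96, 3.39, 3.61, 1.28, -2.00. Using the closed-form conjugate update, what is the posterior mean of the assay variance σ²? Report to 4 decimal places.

2.4715

With known mean μ and an Inverse-Gamma(α, β) prior on σ², the Normal likelihood is conjugate: posterior is Inv-Gamma(α + n/2, β + Σ(xᵢ−μ)²/2).
Σ(xᵢ−μ)² = (2.94)² + (1.96)² + (3.39)² + (3.61)² + (1.28)² + (-2.00)² = 42.6478.
Posterior: Inv-Gamma(9.08 + 6/2, 6.06 + 42.6478/2) = Inv-Gamma(12.08, 27.38390).
E[σ²|data] = β/(α−1) = 27.38390/11.08 = 2.4715.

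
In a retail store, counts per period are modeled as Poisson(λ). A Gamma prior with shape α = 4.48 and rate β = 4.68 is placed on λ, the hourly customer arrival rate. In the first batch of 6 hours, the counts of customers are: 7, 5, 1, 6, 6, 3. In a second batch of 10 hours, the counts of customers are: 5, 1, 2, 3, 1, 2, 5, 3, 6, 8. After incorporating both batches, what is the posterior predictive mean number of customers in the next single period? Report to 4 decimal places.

With a Gamma(shape α, rate β) prior, the Poisson likelihood is conjugate: the posterior is Gamma(α + ΣXᵢ, β + n).
Batch 1: sum of counts S = 28 over n = 6 hours.
After batch 1: Gamma(α+S, β+n) = Gamma(4.48+28, 4.68+6) = Gamma(32.48, 10.68).
Batch 2: sum of counts S = 36 over n = 10 hours.
After batch 2: Gamma(α+S, β+n) = Gamma(32.48+36, 10.68+10) = Gamma(68.48, 20.68).
The predictive distribution for one future period is NegBinom with mean α/β = 3.3114.

3.3114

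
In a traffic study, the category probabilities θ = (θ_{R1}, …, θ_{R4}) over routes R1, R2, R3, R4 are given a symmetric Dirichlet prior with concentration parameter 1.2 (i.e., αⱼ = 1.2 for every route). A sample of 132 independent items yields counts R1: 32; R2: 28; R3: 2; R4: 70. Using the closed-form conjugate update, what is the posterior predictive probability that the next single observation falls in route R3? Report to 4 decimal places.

0.0234

The Dirichlet prior is conjugate to the Multinomial likelihood: each posterior αⱼ = prior αⱼ + observed count nⱼ.
Posterior concentration: (33.2, 29.2, 3.2, 71.2), total = 136.8.
P(next = R3 | data) = α_{R3}/Σα = 0.0234.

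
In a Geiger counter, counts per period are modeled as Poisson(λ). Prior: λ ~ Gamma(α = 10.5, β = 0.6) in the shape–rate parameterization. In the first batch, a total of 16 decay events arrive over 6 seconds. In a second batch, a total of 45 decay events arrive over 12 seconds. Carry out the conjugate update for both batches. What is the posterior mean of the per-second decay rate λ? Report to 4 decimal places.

With a Gamma(shape α, rate β) prior, the Poisson likelihood is conjugate: the posterior is Gamma(α + ΣXᵢ, β + n).
After batch 1: Gamma(α+S, β+n) = Gamma(10.5+16, 0.6+6) = Gamma(26.5, 6.6).
After batch 2: Gamma(α+S, β+n) = Gamma(26.5+45, 6.6+12) = Gamma(71.5, 18.6).
Posterior mean = α/β = 71.5/18.6 = 3.8441.

3.8441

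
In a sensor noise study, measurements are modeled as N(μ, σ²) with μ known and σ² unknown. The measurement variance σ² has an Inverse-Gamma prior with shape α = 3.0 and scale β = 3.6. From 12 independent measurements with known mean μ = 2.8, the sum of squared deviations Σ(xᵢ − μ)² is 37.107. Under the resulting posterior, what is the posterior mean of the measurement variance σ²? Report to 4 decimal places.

2.7692

With known mean μ and an Inverse-Gamma(α, β) prior on σ², the Normal likelihood is conjugate: posterior is Inv-Gamma(α + n/2, β + Σ(xᵢ−μ)²/2).
Posterior: Inv-Gamma(3.0 + 12/2, 3.6 + 37.107/2) = Inv-Gamma(9.00, 22.1535).
E[σ²|data] = β/(α−1) = 22.1535/8.00 = 2.7692.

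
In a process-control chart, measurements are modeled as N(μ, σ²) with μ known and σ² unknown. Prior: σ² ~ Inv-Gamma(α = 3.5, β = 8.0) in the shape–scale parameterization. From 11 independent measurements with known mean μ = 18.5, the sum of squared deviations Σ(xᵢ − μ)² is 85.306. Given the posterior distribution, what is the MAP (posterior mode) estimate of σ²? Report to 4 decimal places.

5.0653

With known mean μ and an Inverse-Gamma(α, β) prior on σ², the Normal likelihood is conjugate: posterior is Inv-Gamma(α + n/2, β + Σ(xᵢ−μ)²/2).
Posterior: Inv-Gamma(3.5 + 11/2, 8.0 + 85.306/2) = Inv-Gamma(9.00, 50.6530).
Mode = β/(α+1) = 50.6530/10.00 = 5.0653.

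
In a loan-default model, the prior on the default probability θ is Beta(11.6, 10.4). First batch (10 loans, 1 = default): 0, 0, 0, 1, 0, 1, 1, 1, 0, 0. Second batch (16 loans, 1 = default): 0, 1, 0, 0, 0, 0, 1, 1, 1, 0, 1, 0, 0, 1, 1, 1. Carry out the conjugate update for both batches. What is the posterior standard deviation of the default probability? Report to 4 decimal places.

The Beta prior is conjugate to a Binomial/Bernoulli likelihood; the update adds successes to α and failures to β.
After batch 1: Beta(11.6+4, 10.4+6) = Beta(15.6, 16.4).
After batch 2: Beta(15.6+8, 16.4+8) = Beta(23.6, 24.4).
Var = αβ/((α+β)²(α+β+1)) = 23.6·24.4/(48.0²·49.0) = 0.00510062; SD = √0.00510062 = 0.0714.

0.0714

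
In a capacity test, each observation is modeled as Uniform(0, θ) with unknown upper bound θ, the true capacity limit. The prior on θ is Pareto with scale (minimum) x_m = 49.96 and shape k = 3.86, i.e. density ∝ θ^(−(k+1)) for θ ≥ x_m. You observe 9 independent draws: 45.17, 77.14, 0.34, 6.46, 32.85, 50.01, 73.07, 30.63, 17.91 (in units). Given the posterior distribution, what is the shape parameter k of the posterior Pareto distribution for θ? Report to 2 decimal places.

12.86

A Pareto(scale x_m, shape k) prior on the upper bound θ of Uniform(0, θ) is conjugate: posterior is Pareto(max(x_m, max xᵢ), k + n).
Sample maximum = 77.14; prior scale x_m = 49.96 → posterior scale = max = 77.14.
Posterior shape = 3.86 + 9 = 12.86.
Posterior shape k = 12.86.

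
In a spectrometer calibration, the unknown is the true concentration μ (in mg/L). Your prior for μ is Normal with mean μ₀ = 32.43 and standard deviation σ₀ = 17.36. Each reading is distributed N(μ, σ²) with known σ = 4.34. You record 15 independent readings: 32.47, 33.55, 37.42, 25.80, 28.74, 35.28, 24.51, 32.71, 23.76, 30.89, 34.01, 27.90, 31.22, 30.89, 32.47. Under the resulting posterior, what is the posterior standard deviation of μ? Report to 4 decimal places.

For Normal data with known variance σ², a Normal(μ₀, σ₀²) prior on μ is conjugate. Posterior precision = 1/σ₀² + n/σ²; posterior mean is the precision-weighted average of μ₀ and x̄.
σ₀² = 17.36² = 301.3696, σ² = 4.34² = 18.8356; σ² + n·σ₀² = 18.8356 + 15·301.3696 = 4539.3796.
Posterior precision = 1/σ₀² + n/σ² = 1/301.3696 + 15/18.8356 = (σ² + n·σ₀²)/(σ₀²σ²) = 4539.3796/(301.3696·18.8356); posterior variance σₙ² = σ₀²σ²/(σ² + n·σ₀²) = 301.3696·18.8356/4539.3796 = 1.250496.
Posterior SD = √σₙ² = √(301.3696·18.8356/4539.3796) = 1.1183.

1.1183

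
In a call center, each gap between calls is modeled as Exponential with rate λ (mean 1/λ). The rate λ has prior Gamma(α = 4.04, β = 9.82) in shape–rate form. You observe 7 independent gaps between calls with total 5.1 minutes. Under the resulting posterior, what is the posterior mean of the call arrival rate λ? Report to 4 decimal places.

0.7399

With a Gamma(shape α, rate β) prior on the exponential rate λ, the posterior after n observations with total T = Σxᵢ is Gamma(α+n, β+T).
Posterior: Gamma(4.04+7, 9.82+5.1) = Gamma(11.04, 14.92).
Posterior mean of λ = α/β = 11.04/14.92 = 0.7399.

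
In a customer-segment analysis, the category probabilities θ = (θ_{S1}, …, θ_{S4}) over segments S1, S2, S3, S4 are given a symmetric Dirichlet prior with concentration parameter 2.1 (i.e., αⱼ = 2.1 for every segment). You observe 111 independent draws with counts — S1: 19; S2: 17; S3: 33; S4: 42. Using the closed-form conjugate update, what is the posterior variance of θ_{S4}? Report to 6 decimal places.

The Dirichlet prior is conjugate to the Multinomial likelihood: each posterior αⱼ = prior αⱼ + observed count nⱼ.
Posterior concentration: (21.1, 19.1, 35.1, 44.1), total = 119.4.
Var[θ_j] = α_j(Σα−α_j)/((Σα)²(Σα+1)) = 44.1·75.3/(119.4²·120.4) = 0.001935.

0.001935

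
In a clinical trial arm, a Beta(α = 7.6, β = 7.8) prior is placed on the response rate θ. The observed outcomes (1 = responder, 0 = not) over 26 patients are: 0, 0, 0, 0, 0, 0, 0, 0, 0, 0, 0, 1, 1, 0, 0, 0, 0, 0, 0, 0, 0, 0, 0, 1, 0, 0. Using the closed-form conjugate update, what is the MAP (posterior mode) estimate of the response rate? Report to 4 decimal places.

0.2437

The Beta prior is conjugate to a Binomial/Bernoulli likelihood; the update adds successes to α and failures to β.
Posterior: Beta(α+k, β+n−k) = Beta(7.6+3, 7.8+23) = Beta(10.6, 30.8).
Mode of Beta(a,b) for a,b>1 is (a−1)/(a+b−2) = 9.6/39.4 = 0.2437.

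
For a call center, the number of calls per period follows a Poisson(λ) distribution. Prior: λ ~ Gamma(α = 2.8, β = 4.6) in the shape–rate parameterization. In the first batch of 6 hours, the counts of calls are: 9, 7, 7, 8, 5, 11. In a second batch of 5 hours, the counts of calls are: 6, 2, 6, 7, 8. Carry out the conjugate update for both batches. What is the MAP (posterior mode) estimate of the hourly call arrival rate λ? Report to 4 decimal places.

4.9872

With a Gamma(shape α, rate β) prior, the Poisson likelihood is conjugate: the posterior is Gamma(α + ΣXᵢ, β + n).
Batch 1: sum of counts S = 47 over n = 6 hours.
After batch 1: Gamma(α+S, β+n) = Gamma(2.8+47, 4.6+6) = Gamma(49.8, 10.6).
Batch 2: sum of counts S = 29 over n = 5 hours.
After batch 2: Gamma(α+S, β+n) = Gamma(49.8+29, 10.6+5) = Gamma(78.8, 15.6).
Mode of Gamma(α,β) for α≥1 is (α−1)/β = 77.8/15.6 = 4.9872.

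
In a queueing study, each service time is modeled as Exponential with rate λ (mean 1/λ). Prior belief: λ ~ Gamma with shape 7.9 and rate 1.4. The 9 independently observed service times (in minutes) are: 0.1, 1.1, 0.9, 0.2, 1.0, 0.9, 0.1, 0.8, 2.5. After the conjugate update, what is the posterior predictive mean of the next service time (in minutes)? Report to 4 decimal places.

0.5660

With a Gamma(shape α, rate β) prior on the exponential rate λ, the posterior after n observations with total T = Σxᵢ is Gamma(α+n, β+T).
Sum of observations T = 7.6 minutes; n = 9.
Posterior: Gamma(7.9+9, 1.4+7.6) = Gamma(16.9, 9.0).
The predictive distribution for the next observation is Lomax; its mean is β/(α−1) = 9.0/15.9 = 0.5660.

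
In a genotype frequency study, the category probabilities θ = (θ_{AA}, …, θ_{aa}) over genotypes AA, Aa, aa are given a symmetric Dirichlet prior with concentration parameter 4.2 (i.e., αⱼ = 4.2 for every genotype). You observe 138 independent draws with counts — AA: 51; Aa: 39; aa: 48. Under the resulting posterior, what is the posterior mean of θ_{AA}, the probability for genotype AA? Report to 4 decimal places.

The Dirichlet prior is conjugate to the Multinomial likelihood: each posterior αⱼ = prior αⱼ + observed count nⱼ.
Posterior concentration: (55.2, 43.2, 52.2), total = 150.6.
E[θ_{AA}|data] = α_{AA}/Σα = 55.2/150.6 = 0.3665.

0.3665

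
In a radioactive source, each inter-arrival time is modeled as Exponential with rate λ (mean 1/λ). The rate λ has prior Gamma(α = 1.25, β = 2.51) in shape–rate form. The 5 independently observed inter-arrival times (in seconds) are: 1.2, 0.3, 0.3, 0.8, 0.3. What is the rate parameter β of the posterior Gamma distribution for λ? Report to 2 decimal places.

With a Gamma(shape α, rate β) prior on the exponential rate λ, the posterior after n observations with total T = Σxᵢ is Gamma(α+n, β+T).
Sum of observations T = 2.9 seconds; n = 5.
Posterior: Gamma(1.25+5, 2.51+2.9) = Gamma(6.25, 5.41).
Posterior β = 5.41.

5.41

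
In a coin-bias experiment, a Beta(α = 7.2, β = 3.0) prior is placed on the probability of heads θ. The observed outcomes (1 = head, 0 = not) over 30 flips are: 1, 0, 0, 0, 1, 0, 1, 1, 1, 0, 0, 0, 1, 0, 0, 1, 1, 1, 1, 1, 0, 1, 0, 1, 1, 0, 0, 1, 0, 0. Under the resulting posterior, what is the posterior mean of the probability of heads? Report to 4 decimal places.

0.5522

The Beta prior is conjugate to a Binomial/Bernoulli likelihood; the update adds successes to α and failures to β.
Posterior: Beta(α+k, β+n−k) = Beta(7.2+15, 3.0+15) = Beta(22.2, 18.0).
Posterior mean = α/(α+β) = 22.2/40.2 = 0.5522.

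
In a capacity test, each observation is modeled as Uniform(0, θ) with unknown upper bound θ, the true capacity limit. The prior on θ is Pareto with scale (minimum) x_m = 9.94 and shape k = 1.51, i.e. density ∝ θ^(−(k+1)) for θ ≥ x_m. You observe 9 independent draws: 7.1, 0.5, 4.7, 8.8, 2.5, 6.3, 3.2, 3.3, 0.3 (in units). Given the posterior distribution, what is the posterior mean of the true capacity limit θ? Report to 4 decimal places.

A Pareto(scale x_m, shape k) prior on the upper bound θ of Uniform(0, θ) is conjugate: posterior is Pareto(max(x_m, max xᵢ), k + n).
Sample maximum = 8.8; prior scale x_m = 9.94 → posterior scale = max = 9.94.
Posterior shape = 1.51 + 9 = 10.51.
E[θ|data] = k·x_m/(k−1) = 10.51·9.94/9.51 = 10.9852.

10.9852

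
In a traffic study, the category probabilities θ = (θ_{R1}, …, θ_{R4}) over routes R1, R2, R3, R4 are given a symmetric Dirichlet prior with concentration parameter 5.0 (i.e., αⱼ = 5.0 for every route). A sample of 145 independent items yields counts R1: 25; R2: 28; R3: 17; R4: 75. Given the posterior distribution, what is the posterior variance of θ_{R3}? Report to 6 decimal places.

0.000696

The Dirichlet prior is conjugate to the Multinomial likelihood: each posterior αⱼ = prior αⱼ + observed count nⱼ.
Posterior concentration: (30.0, 33.0, 22.0, 80.0), total = 165.0.
Var[θ_j] = α_j(Σα−α_j)/((Σα)²(Σα+1)) = 22.0·143.0/(165.0²·166.0) = 0.000696.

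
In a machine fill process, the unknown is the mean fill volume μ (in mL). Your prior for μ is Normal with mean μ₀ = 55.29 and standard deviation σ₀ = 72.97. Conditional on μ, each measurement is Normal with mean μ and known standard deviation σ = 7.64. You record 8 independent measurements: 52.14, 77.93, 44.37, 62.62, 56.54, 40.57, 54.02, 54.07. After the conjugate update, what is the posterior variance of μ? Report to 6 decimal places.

For Normal data with known variance σ², a Normal(μ₀, σ₀²) prior on μ is conjugate. Posterior precision = 1/σ₀² + n/σ²; posterior mean is the precision-weighted average of μ₀ and x̄.
σ₀² = 72.97² = 5324.6209, σ² = 7.64² = 58.3696; σ² + n·σ₀² = 58.3696 + 8·5324.6209 = 42655.3368.
Posterior precision = 1/σ₀² + n/σ² = 1/5324.6209 + 8/58.3696 = (σ² + n·σ₀²)/(σ₀²σ²) = 42655.3368/(5324.6209·58.3696); posterior variance σₙ² = σ₀²σ²/(σ² + n·σ₀²) = 5324.6209·58.3696/42655.3368 = 7.286216.

7.286216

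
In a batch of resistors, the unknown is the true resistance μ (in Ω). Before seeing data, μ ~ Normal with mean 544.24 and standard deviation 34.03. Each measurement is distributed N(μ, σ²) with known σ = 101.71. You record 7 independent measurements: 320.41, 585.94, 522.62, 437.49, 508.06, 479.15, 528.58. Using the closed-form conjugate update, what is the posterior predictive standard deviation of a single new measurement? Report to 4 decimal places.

104.8532

For Normal data with known variance σ², a Normal(μ₀, σ₀²) prior on μ is conjugate. Posterior precision = 1/σ₀² + n/σ²; posterior mean is the precision-weighted average of μ₀ and x̄.
σ₀² = 34.03² = 1158.0409, σ² = 101.71² = 10344.9241; σ² + n·σ₀² = 10344.9241 + 7·1158.0409 = 18451.2104.
Posterior precision = 1/σ₀² + n/σ² = 1/1158.0409 + 7/10344.9241 = (σ² + n·σ₀²)/(σ₀²σ²) = 18451.2104/(1158.0409·10344.9241); posterior variance σₙ² = σ₀²σ²/(σ² + n·σ₀²) = 1158.0409·10344.9241/18451.2104 = 649.271509.
Predictive variance for one new observation = σₙ² + σ² = 1158.0409·10344.9241/18451.2104 + 10344.9241 = σ²·(σ₀² + 18451.2104)/18451.2104 = 10344.9241·19609.2513/18451.2104 = 10994.195609; SD = √(10344.9241·19609.2513/18451.2104) = 104.8532.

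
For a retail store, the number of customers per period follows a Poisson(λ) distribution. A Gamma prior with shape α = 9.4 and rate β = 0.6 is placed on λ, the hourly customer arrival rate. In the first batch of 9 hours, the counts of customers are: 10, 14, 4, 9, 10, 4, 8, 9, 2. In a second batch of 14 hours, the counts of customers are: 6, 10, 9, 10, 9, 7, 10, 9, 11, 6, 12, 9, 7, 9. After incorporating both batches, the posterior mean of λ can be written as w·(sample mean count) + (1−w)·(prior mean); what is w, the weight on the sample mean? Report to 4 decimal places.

0.9746

With a Gamma(shape α, rate β) prior, the Poisson likelihood is conjugate: the posterior is Gamma(α + ΣXᵢ, β + n).
Total number of hours: n = 9 + 14 = 23.
Posterior mean = (α₀+S)/(β₀+n) = [n/(β₀+n)]·(S/n) + [β₀/(β₀+n)]·(α₀/β₀), so only n and β₀ enter the weight.
Weight on data w = n/(β₀+n) = 23/(0.6+23) = 23/23.6 = 0.9746.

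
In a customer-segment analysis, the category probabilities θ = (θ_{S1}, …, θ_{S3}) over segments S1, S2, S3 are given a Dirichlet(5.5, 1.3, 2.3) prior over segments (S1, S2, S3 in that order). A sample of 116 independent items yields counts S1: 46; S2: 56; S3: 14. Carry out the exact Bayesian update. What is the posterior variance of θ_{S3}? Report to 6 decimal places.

The Dirichlet prior is conjugate to the Multinomial likelihood: each posterior αⱼ = prior αⱼ + observed count nⱼ.
Posterior concentration: (51.5, 57.3, 16.3), total = 125.1.
Var[θ_j] = α_j(Σα−α_j)/((Σα)²(Σα+1)) = 16.3·108.8/(125.1²·126.1) = 0.000899.

0.000899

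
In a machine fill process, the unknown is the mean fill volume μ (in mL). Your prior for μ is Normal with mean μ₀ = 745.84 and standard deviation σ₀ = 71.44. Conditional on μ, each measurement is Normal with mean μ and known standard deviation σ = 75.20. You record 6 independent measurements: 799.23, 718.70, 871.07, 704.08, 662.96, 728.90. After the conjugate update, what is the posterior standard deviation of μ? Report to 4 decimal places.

For Normal data with known variance σ², a Normal(μ₀, σ₀²) prior on μ is conjugate. Posterior precision = 1/σ₀² + n/σ²; posterior mean is the precision-weighted average of μ₀ and x̄.
σ₀² = 71.44² = 5103.6736, σ² = 75.20² = 5655.04; σ² + n·σ₀² = 5655.04 + 6·5103.6736 = 36277.0816.
Posterior precision = 1/σ₀² + n/σ² = 1/5103.6736 + 6/5655.04 = (σ² + n·σ₀²)/(σ₀²σ²) = 36277.0816/(5103.6736·5655.04); posterior variance σₙ² = σ₀²σ²/(σ² + n·σ₀²) = 5103.6736·5655.04/36277.0816 = 795.584349.
Posterior SD = √σₙ² = √(5103.6736·5655.04/36277.0816) = 28.2061.

28.2061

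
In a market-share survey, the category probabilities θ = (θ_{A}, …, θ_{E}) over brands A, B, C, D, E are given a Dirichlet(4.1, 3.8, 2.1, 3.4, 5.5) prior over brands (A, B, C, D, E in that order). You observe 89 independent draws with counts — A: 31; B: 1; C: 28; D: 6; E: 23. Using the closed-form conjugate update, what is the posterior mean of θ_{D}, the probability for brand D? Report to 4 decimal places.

The Dirichlet prior is conjugate to the Multinomial likelihood: each posterior αⱼ = prior αⱼ + observed count nⱼ.
Posterior concentration: (35.1, 4.8, 30.1, 9.4, 28.5), total = 107.9.
E[θ_{D}|data] = α_{D}/Σα = 9.4/107.9 = 0.0871.

0.0871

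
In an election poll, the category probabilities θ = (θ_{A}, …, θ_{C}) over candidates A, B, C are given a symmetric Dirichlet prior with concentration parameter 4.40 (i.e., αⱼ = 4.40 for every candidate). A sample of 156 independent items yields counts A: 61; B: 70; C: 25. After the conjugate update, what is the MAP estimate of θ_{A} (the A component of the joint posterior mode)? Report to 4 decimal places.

The Dirichlet prior is conjugate to the Multinomial likelihood: each posterior αⱼ = prior αⱼ + observed count nⱼ.
Posterior concentration: (65.40, 74.40, 29.40), total = 169.20.
Joint mode component: (α_{A}−1)/(Σα−K) = 64.40/166.20 = 0.3875.

0.3875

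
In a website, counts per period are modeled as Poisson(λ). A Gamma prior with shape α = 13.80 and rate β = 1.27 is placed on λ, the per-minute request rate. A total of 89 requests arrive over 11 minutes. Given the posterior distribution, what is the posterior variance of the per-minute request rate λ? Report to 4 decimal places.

With a Gamma(shape α, rate β) prior, the Poisson likelihood is conjugate: the posterior is Gamma(α + ΣXᵢ, β + n).
Posterior: Gamma(α+S, β+n) = Gamma(13.80+89, 1.27+11) = Gamma(102.80, 12.27).
Var = α/β² = 102.80/12.27² = 0.6828.

0.6828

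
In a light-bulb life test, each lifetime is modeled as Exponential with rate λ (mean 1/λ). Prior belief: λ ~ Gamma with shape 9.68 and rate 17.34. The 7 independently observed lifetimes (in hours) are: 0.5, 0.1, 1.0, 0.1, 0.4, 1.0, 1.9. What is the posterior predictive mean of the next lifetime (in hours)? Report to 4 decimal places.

With a Gamma(shape α, rate β) prior on the exponential rate λ, the posterior after n observations with total T = Σxᵢ is Gamma(α+n, β+T).
Sum of observations T = 5.0 hours; n = 7.
Posterior: Gamma(9.68+7, 17.34+5.0) = Gamma(16.68, 22.34).
The predictive distribution for the next observation is Lomax; its mean is β/(α−1) = 22.34/15.68 = 1.4247.

1.4247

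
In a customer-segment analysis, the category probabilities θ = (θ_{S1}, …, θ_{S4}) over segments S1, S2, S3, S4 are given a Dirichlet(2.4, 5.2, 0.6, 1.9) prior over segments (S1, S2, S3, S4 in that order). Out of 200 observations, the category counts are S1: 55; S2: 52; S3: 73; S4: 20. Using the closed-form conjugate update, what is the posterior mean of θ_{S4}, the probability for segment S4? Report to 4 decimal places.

The Dirichlet prior is conjugate to the Multinomial likelihood: each posterior αⱼ = prior αⱼ + observed count nⱼ.
Posterior concentration: (57.4, 57.2, 73.6, 21.9), total = 210.1.
E[θ_{S4}|data] = α_{S4}/Σα = 21.9/210.1 = 0.1042.

0.1042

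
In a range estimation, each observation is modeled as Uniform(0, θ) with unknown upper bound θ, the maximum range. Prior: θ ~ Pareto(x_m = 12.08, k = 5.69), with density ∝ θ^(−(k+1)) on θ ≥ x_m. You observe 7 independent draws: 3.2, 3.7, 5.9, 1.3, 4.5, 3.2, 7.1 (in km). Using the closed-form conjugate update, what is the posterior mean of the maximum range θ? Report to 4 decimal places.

13.1134

A Pareto(scale x_m, shape k) prior on the upper bound θ of Uniform(0, θ) is conjugate: posterior is Pareto(max(x_m, max xᵢ), k + n).
Sample maximum = 7.1; prior scale x_m = 12.08 → posterior scale = max = 12.08.
Posterior shape = 5.69 + 7 = 12.69.
E[θ|data] = k·x_m/(k−1) = 12.69·12.08/11.69 = 13.1134.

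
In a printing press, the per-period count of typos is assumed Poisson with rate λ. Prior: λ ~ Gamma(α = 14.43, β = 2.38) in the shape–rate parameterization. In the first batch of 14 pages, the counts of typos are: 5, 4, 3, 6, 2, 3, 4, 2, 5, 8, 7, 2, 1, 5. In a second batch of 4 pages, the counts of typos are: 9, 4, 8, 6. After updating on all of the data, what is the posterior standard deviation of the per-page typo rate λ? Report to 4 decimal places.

0.4868

With a Gamma(shape α, rate β) prior, the Poisson likelihood is conjugate: the posterior is Gamma(α + ΣXᵢ, β + n).
Batch 1: sum of counts S = 57 over n = 14 pages.
After batch 1: Gamma(α+S, β+n) = Gamma(14.43+57, 2.38+14) = Gamma(71.43, 16.38).
Batch 2: sum of counts S = 27 over n = 4 pages.
After batch 2: Gamma(α+S, β+n) = Gamma(71.43+27, 16.38+4) = Gamma(98.43, 20.38).
SD = √α/β = √98.43/20.38 = 0.4868.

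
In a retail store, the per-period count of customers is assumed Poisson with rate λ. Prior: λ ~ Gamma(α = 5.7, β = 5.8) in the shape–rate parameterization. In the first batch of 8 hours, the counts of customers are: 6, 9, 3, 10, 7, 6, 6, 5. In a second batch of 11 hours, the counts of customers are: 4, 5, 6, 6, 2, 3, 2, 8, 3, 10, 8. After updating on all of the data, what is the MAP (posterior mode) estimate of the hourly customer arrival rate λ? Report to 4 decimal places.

4.5847

With a Gamma(shape α, rate β) prior, the Poisson likelihood is conjugate: the posterior is Gamma(α + ΣXᵢ, β + n).
Batch 1: sum of counts S = 52 over n = 8 hours.
After batch 1: Gamma(α+S, β+n) = Gamma(5.7+52, 5.8+8) = Gamma(57.7, 13.8).
Batch 2: sum of counts S = 57 over n = 11 hours.
After batch 2: Gamma(α+S, β+n) = Gamma(57.7+57, 13.8+11) = Gamma(114.7, 24.8).
Mode of Gamma(α,β) for α≥1 is (α−1)/β = 113.7/24.8 = 4.5847.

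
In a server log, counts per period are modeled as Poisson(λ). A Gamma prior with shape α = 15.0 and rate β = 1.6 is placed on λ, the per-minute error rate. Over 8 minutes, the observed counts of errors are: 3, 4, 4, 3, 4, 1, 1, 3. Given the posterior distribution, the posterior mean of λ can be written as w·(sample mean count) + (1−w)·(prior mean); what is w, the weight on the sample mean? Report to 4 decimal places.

With a Gamma(shape α, rate β) prior, the Poisson likelihood is conjugate: the posterior is Gamma(α + ΣXᵢ, β + n).
Posterior mean = (α₀+S)/(β₀+n) = [n/(β₀+n)]·(S/n) + [β₀/(β₀+n)]·(α₀/β₀), so only n and β₀ enter the weight.
Weight on data w = n/(β₀+n) = 8/(1.6+8) = 8/9.6 = 0.8333.

0.8333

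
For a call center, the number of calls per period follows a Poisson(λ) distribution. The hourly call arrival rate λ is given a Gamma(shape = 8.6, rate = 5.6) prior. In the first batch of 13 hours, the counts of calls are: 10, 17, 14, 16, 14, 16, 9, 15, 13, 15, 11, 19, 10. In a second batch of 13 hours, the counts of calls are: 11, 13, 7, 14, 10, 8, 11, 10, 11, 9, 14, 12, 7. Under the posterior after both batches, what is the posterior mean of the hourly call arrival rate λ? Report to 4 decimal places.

10.2722

With a Gamma(shape α, rate β) prior, the Poisson likelihood is conjugate: the posterior is Gamma(α + ΣXᵢ, β + n).
Batch 1: sum of counts S = 179 over n = 13 hours.
After batch 1: Gamma(α+S, β+n) = Gamma(8.6+179, 5.6+13) = Gamma(187.6, 18.6).
Batch 2: sum of counts S = 137 over n = 13 hours.
After batch 2: Gamma(α+S, β+n) = Gamma(187.6+137, 18.6+13) = Gamma(324.6, 31.6).
Posterior mean = α/β = 324.6/31.6 = 10.2722.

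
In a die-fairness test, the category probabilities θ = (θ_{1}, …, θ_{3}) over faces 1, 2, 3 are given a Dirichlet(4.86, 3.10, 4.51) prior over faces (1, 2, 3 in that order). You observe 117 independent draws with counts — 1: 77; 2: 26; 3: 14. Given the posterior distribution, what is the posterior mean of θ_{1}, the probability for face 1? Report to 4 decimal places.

0.6323

The Dirichlet prior is conjugate to the Multinomial likelihood: each posterior αⱼ = prior αⱼ + observed count nⱼ.
Posterior concentration: (81.86, 29.10, 18.51), total = 129.47.
E[θ_{1}|data] = α_{1}/Σα = 81.86/129.47 = 0.6323.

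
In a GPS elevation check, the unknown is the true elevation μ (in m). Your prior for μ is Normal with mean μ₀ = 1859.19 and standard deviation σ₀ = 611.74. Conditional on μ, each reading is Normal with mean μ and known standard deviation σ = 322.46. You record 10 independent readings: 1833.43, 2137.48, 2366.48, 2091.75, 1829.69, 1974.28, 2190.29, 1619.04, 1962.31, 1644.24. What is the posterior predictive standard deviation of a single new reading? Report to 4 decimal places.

For Normal data with known variance σ², a Normal(μ₀, σ₀²) prior on μ is conjugate. Posterior precision = 1/σ₀² + n/σ²; posterior mean is the precision-weighted average of μ₀ and x̄.
σ₀² = 611.74² = 374225.8276, σ² = 322.46² = 103980.4516; σ² + n·σ₀² = 103980.4516 + 10·374225.8276 = 3846238.7276.
Posterior precision = 1/σ₀² + n/σ² = 1/374225.8276 + 10/103980.4516 = (σ² + n·σ₀²)/(σ₀²σ²) = 3846238.7276/(374225.8276·103980.4516); posterior variance σₙ² = σ₀²σ²/(σ² + n·σ₀²) = 374225.8276·103980.4516/3846238.7276 = 10116.941072.
Predictive variance for one new observation = σₙ² + σ² = 374225.8276·103980.4516/3846238.7276 + 103980.4516 = σ²·(σ₀² + 3846238.7276)/3846238.7276 = 103980.4516·4220464.5552/3846238.7276 = 114097.392672; SD = √(103980.4516·4220464.5552/3846238.7276) = 337.7831.

337.7831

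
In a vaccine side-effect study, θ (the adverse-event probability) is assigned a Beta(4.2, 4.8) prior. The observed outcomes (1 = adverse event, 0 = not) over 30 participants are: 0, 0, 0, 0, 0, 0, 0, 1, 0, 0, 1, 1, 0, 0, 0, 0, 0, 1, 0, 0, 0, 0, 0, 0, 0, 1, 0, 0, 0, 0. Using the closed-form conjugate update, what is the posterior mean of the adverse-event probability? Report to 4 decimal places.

The Beta prior is conjugate to a Binomial/Bernoulli likelihood; the update adds successes to α and failures to β.
Posterior: Beta(α+k, β+n−k) = Beta(4.2+5, 4.8+25) = Beta(9.2, 29.8).
Posterior mean = α/(α+β) = 9.2/39.0 = 0.2359.

0.2359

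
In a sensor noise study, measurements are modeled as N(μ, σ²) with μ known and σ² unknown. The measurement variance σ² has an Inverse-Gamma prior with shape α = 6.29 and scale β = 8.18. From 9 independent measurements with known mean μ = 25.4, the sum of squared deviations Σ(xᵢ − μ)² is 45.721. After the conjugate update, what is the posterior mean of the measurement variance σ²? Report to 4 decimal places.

3.1706

With known mean μ and an Inverse-Gamma(α, β) prior on σ², the Normal likelihood is conjugate: posterior is Inv-Gamma(α + n/2, β + Σ(xᵢ−μ)²/2).
Posterior: Inv-Gamma(6.29 + 9/2, 8.18 + 45.721/2) = Inv-Gamma(10.79, 31.0405).
E[σ²|data] = β/(α−1) = 31.0405/9.79 = 3.1706.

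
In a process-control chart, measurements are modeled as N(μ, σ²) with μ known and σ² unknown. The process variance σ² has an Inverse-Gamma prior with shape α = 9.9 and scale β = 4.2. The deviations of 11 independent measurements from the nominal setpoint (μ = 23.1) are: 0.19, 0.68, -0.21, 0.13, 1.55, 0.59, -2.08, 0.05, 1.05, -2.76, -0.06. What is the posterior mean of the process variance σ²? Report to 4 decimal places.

0.8598

With known mean μ and an Inverse-Gamma(α, β) prior on σ², the Normal likelihood is conjugate: posterior is Inv-Gamma(α + n/2, β + Σ(xᵢ−μ)²/2).
Σ(xᵢ−μ)² = (0.19)² + (0.68)² + (-0.21)² + (0.13)² + (1.55)² + (0.59)² + (-2.08)² + (0.05)² + (1.05)² + (-2.76)² + (-0.06)² = 16.3627.
Posterior: Inv-Gamma(9.9 + 11/2, 4.2 + 16.3627/2) = Inv-Gamma(15.40, 12.38135).
E[σ²|data] = β/(α−1) = 12.38135/14.40 = 0.8598.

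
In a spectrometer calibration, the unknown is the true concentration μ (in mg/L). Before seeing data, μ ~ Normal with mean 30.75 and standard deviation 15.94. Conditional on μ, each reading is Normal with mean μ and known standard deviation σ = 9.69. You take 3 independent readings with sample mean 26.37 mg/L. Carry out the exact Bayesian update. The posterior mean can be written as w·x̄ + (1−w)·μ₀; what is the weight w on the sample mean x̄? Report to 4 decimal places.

For Normal data with known variance σ², a Normal(μ₀, σ₀²) prior on μ is conjugate. Posterior precision = 1/σ₀² + n/σ²; posterior mean is the precision-weighted average of μ₀ and x̄.
σ₀² = 15.94² = 254.0836, σ² = 9.69² = 93.8961. Prior precision 1/σ₀² = 1/254.0836; data precision n/σ² = 3/93.8961.
w = (n/σ²)/(1/σ₀² + n/σ²) = n·σ₀²/(σ² + n·σ₀²) = 3·254.0836/(93.8961 + 3·254.0836) = 762.2508/856.1469 = 0.8903.

0.8903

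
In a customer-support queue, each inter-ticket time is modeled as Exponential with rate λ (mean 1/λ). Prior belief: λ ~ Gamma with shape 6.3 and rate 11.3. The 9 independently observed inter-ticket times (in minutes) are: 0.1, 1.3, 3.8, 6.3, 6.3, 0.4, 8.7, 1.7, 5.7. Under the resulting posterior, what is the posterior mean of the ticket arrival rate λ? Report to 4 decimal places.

0.3355

With a Gamma(shape α, rate β) prior on the exponential rate λ, the posterior after n observations with total T = Σxᵢ is Gamma(α+n, β+T).
Sum of observations T = 34.3 minutes; n = 9.
Posterior: Gamma(6.3+9, 11.3+34.3) = Gamma(15.3, 45.6).
Posterior mean of λ = α/β = 15.3/45.6 = 0.3355.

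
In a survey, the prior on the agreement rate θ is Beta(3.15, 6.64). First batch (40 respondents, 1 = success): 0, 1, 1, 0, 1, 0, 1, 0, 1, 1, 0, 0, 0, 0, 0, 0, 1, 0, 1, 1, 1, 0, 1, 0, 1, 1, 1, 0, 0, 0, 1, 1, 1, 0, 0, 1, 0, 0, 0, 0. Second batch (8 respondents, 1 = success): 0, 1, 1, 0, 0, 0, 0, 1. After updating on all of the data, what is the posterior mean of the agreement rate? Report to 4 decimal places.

0.4179

The Beta prior is conjugate to a Binomial/Bernoulli likelihood; the update adds successes to α and failures to β.
After batch 1: Beta(3.15+18, 6.64+22) = Beta(21.15, 28.64).
After batch 2: Beta(21.15+3, 28.64+5) = Beta(24.15, 33.64).
Posterior mean = α/(α+β) = 24.15/57.79 = 0.4179.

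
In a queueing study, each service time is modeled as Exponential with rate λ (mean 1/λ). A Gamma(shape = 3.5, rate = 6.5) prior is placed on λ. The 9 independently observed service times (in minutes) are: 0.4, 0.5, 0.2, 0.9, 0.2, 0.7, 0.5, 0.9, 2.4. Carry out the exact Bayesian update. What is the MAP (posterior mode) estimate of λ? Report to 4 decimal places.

With a Gamma(shape α, rate β) prior on the exponential rate λ, the posterior after n observations with total T = Σxᵢ is Gamma(α+n, β+T).
Sum of observations T = 6.7 minutes; n = 9.
Posterior: Gamma(3.5+9, 6.5+6.7) = Gamma(12.5, 13.2).
Mode = (α−1)/β = 0.8712.

0.8712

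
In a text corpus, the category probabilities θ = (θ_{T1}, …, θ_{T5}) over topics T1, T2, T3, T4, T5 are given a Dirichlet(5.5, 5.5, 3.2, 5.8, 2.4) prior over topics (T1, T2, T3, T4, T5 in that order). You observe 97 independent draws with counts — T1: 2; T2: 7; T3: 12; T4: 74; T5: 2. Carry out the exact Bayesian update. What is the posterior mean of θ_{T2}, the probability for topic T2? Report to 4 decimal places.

0.1047

The Dirichlet prior is conjugate to the Multinomial likelihood: each posterior αⱼ = prior αⱼ + observed count nⱼ.
Posterior concentration: (7.5, 12.5, 15.2, 79.8, 4.4), total = 119.4.
E[θ_{T2}|data] = α_{T2}/Σα = 12.5/119.4 = 0.1047.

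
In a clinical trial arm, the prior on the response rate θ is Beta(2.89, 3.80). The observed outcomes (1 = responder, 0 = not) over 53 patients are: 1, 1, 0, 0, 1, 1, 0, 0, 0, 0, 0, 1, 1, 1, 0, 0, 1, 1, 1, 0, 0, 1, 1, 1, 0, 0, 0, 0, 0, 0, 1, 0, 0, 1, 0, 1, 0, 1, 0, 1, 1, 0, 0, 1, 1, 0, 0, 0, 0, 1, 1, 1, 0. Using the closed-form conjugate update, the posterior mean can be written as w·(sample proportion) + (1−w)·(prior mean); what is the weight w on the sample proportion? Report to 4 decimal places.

0.8879

The Beta prior is conjugate to a Binomial/Bernoulli likelihood; the update adds successes to α and failures to β.
Posterior mean = (α₀+k)/(α₀+β₀+n) = [n/(α₀+β₀+n)]·(k/n) + [(α₀+β₀)/(α₀+β₀+n)]·α₀/(α₀+β₀), so only n and the prior enter the weight.
The weight on the data is w = n/(α₀+β₀+n) = 53/(2.89+3.80+53) = 53/59.69 = 0.8879.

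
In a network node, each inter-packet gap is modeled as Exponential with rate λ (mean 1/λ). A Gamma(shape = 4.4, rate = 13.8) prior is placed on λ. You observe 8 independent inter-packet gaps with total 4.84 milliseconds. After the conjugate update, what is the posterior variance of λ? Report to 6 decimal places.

With a Gamma(shape α, rate β) prior on the exponential rate λ, the posterior after n observations with total T = Σxᵢ is Gamma(α+n, β+T).
Posterior: Gamma(4.4+8, 13.8+4.84) = Gamma(12.4, 18.64).
Var = α/β² = 0.035689.

0.035689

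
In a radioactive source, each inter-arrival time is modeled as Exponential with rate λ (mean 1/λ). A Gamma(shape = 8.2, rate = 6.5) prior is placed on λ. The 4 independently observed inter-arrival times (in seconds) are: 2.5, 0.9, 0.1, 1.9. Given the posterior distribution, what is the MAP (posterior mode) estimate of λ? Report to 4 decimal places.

With a Gamma(shape α, rate β) prior on the exponential rate λ, the posterior after n observations with total T = Σxᵢ is Gamma(α+n, β+T).
Sum of observations T = 5.4 seconds; n = 4.
Posterior: Gamma(8.2+4, 6.5+5.4) = Gamma(12.2, 11.9).
Mode = (α−1)/β = 0.9412.

0.9412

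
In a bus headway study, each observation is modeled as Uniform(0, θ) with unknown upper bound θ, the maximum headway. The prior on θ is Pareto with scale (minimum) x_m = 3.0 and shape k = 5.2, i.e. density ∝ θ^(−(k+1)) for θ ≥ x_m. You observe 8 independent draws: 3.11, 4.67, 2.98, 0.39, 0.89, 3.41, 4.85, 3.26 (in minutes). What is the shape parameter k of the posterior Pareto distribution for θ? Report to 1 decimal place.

13.2

A Pareto(scale x_m, shape k) prior on the upper bound θ of Uniform(0, θ) is conjugate: posterior is Pareto(max(x_m, max xᵢ), k + n).
Sample maximum = 4.85; prior scale x_m = 3.0 → posterior scale = max = 4.85.
Posterior shape = 5.2 + 8 = 13.2.
Posterior shape k = 13.2.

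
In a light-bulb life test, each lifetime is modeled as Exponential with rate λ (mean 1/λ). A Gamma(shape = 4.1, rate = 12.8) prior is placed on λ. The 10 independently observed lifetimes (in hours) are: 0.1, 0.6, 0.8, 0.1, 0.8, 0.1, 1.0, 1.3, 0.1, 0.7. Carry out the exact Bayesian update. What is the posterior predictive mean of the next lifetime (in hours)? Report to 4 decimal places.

With a Gamma(shape α, rate β) prior on the exponential rate λ, the posterior after n observations with total T = Σxᵢ is Gamma(α+n, β+T).
Sum of observations T = 5.6 hours; n = 10.
Posterior: Gamma(4.1+10, 12.8+5.6) = Gamma(14.1, 18.4).
The predictive distribution for the next observation is Lomax; its mean is β/(α−1) = 18.4/13.1 = 1.4046.

1.4046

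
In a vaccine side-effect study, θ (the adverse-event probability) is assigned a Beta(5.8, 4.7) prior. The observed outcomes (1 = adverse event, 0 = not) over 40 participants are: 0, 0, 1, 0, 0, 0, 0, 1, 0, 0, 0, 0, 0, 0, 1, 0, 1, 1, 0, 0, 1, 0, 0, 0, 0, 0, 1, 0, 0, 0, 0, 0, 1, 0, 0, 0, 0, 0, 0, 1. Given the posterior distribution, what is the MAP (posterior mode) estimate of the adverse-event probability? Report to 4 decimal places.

The Beta prior is conjugate to a Binomial/Bernoulli likelihood; the update adds successes to α and failures to β.
Posterior: Beta(α+k, β+n−k) = Beta(5.8+9, 4.7+31) = Beta(14.8, 35.7).
Mode of Beta(a,b) for a,b>1 is (a−1)/(a+b−2) = 13.8/48.5 = 0.2845.

0.2845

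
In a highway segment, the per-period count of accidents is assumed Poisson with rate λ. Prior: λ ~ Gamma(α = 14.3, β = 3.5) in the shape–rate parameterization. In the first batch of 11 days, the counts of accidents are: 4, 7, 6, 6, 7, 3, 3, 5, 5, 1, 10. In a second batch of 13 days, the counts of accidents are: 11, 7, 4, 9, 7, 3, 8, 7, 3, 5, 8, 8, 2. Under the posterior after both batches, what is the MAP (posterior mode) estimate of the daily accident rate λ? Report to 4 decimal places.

5.5382

With a Gamma(shape α, rate β) prior, the Poisson likelihood is conjugate: the posterior is Gamma(α + ΣXᵢ, β + n).
Batch 1: sum of counts S = 57 over n = 11 days.
After batch 1: Gamma(α+S, β+n) = Gamma(14.3+57, 3.5+11) = Gamma(71.3, 14.5).
Batch 2: sum of counts S = 82 over n = 13 days.
After batch 2: Gamma(α+S, β+n) = Gamma(71.3+82, 14.5+13) = Gamma(153.3, 27.5).
Mode of Gamma(α,β) for α≥1 is (α−1)/β = 152.3/27.5 = 5.5382.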